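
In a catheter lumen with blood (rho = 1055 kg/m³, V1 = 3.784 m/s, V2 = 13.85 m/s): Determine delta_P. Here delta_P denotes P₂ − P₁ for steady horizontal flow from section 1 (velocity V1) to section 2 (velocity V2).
Formula: \Delta P = \frac{1}{2} \rho (V_1^2 - V_2^2)
delta_P = 0.5·1055·(3.784² − 13.85²)/1000 = -93.63 kPa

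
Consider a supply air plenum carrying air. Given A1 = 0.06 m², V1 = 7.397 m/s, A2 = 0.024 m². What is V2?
Formula: V_2 = \frac{A_1 V_1}{A_2}
V2 = 0.06·7.397/0.024 = 18.49 m/s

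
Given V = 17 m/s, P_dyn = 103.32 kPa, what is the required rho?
Formula: P_{dyn} = \frac{1}{2} \rho V^2
Substituting knowns: 103.32 = 0.5·rho·17²/1000
Solving for rho: rho = 2·(103.32·1000)/17² = 715 kg/m³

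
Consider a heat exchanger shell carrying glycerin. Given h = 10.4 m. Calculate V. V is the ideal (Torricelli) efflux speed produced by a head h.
Formula: V = \sqrt{2 g h}
V = √(2·9.81·10.4) = 14.28 m/s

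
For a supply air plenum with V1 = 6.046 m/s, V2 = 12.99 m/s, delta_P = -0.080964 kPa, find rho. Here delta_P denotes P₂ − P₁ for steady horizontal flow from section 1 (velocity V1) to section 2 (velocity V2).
Formula: \Delta P = \frac{1}{2} \rho (V_1^2 - V_2^2)
Substituting knowns: -0.080964 = 0.5·rho·(6.046² − 12.99²)/1000
Solving for rho: rho = 2·(-0.080964·1000)/(6.046² − 12.99²) = 1.225 kg/m³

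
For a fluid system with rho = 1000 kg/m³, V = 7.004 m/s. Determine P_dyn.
Formula: P_{dyn} = \frac{1}{2} \rho V^2
P_dyn = 0.5·1000·7.004²/1000 = 24.53 kPa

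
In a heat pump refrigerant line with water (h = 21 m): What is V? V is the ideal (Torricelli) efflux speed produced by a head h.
Formula: V = \sqrt{2 g h}
V = √(2·9.81·21) = 20.3 m/s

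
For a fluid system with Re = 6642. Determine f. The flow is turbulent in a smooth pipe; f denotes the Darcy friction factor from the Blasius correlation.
Formula: f = \frac{0.316}{Re^{0.25}}
f = 0.316/6642^0.25 = 0.035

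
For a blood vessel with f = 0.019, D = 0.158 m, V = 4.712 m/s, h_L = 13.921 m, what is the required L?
Formula: h_L = f \frac{L}{D} \frac{V^2}{2g}
Substituting knowns: 13.921 = 0.019·(L/0.158)·4.712²/(2·9.81)
Solving for L: L = 13.921·2·9.81·0.158/(0.019·4.712²) = 102.3 m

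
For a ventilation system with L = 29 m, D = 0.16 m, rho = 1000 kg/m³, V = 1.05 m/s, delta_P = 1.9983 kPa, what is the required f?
Formula: \Delta P = f \frac{L}{D} \frac{\rho V^2}{2}
Substituting knowns: 1.9983 = f·(29/0.16)·0.5·1000·1.05²/1000
Solving for f: f = (1.9983·1000)/((29/0.16)·0.5·1000·1.05²) = 0.02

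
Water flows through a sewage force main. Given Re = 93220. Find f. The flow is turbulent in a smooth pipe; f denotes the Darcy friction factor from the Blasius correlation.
Formula: f = \frac{0.316}{Re^{0.25}}
f = 0.316/93220^0.25 = 0.01808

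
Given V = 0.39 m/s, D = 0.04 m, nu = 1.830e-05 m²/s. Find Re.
Formula: Re = \frac{V D}{\nu}
Re = 0.39·0.04/1.830e-05 = 852.5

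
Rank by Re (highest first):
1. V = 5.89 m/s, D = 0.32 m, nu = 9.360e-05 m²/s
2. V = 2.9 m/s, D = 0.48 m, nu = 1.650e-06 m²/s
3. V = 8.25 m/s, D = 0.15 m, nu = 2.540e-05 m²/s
Case 1: Re = 20137
Case 2: Re = 843636
Case 3: Re = 48720
Ranking (highest first): 2, 3, 1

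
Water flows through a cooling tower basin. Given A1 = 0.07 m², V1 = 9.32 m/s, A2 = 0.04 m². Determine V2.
Formula: V_2 = \frac{A_1 V_1}{A_2}
V2 = 0.07·9.32/0.04 = 16.31 m/s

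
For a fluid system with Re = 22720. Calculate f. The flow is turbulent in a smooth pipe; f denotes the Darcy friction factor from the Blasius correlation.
Formula: f = \frac{0.316}{Re^{0.25}}
f = 0.316/22720^0.25 = 0.02574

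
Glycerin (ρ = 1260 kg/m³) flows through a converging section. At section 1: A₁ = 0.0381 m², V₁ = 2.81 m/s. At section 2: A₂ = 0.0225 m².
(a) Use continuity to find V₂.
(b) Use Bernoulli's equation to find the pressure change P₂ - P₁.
(a) Continuity: A₁V₁=A₂V₂ -> V₂=A₁V₁/A₂=0.0381*2.81/0.0225=4.76 m/s
(b) Bernoulli: P₂-P₁=0.5*rho*(V₁^2-V₂^2)/1000=0.5*1260*(2.81^2-4.76^2)/1000=-9.3 kPa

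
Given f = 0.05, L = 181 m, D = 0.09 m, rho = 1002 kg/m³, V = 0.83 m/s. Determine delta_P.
Formula: \Delta P = f \frac{L}{D} \frac{\rho V^2}{2}
delta_P = 0.05·(181/0.09)·0.5·1002·0.83²/1000 = 34.71 kPa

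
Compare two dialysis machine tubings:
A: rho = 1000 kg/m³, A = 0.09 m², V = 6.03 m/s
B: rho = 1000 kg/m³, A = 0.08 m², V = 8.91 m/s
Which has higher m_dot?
m_dot(A) = 542.7 kg/s, m_dot(B) = 712.8 kg/s. Answer: B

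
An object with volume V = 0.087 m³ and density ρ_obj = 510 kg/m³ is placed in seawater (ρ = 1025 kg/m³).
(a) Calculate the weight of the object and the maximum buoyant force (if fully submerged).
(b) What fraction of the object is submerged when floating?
(a) W=rho_obj*g*V=510*9.81*0.087=435.3 N; F_B(max)=rho*g*V=1025*9.81*0.087=874.8 N
(b) Floating fraction=rho_obj/rho=510/1025=0.498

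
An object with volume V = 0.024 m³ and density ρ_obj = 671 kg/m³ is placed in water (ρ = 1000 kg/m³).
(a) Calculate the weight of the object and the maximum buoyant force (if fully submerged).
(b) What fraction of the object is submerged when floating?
(a) W=rho_obj*g*V=671*9.81*0.024=158.0 N; F_B(max)=rho*g*V=1000*9.81*0.024=235.4 N
(b) Floating fraction=rho_obj/rho=671/1000=0.671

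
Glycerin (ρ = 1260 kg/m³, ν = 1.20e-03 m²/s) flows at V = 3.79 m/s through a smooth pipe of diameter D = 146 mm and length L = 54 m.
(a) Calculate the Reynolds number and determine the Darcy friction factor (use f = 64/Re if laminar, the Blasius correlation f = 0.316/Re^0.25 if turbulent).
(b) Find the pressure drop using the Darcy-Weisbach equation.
(a) Re = V·D/ν = 3.79·0.146/1.20e-03 = 461.12 → laminar (Re < 2300); f = 64/Re = 64/461.12 = 0.13879
(b) Darcy-Weisbach: ΔP = f·(L/D)·½ρV²/1000 = 0.13879·(54/0.146)·½·1260·3.79²/1000 = 464.5 kPa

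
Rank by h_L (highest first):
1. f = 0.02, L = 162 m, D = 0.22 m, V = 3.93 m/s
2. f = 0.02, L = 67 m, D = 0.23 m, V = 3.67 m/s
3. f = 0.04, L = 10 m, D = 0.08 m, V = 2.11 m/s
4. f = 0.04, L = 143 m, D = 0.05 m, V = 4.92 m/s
Case 1: h_L = 11.59 m
Case 2: h_L = 4 m
Case 3: h_L = 1.135 m
Case 4: h_L = 141.1 m
Ranking (highest first): 4, 1, 2, 3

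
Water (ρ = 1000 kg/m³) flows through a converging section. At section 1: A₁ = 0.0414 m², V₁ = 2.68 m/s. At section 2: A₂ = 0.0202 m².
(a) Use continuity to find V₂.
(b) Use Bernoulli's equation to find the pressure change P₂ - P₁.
(a) Continuity: A₁V₁=A₂V₂ -> V₂=A₁V₁/A₂=0.0414*2.68/0.0202=5.49 m/s
(b) Bernoulli: P₂-P₁=0.5*rho*(V₁^2-V₂^2)/1000=0.5*1000*(2.68^2-5.49^2)/1000=-11.48 kPa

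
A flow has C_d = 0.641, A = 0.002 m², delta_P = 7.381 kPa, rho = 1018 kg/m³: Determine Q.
Formula: Q = C_d A \sqrt{\frac{2 \Delta P}{\rho}}
Q = 0.641·0.002·√(2·(7.381·1000)/1018)·1000 = 4.882 L/s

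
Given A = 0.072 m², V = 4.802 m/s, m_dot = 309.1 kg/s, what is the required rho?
Formula: \dot{m} = \rho A V
Substituting knowns: 309.1 = rho·0.072·4.802
Solving for rho: rho = 309.1/(0.072·4.802) = 894 kg/m³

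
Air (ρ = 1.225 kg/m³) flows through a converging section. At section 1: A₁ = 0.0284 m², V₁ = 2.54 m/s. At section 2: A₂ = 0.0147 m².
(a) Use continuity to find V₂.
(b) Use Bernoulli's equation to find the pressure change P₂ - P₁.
(a) Continuity: A₁V₁=A₂V₂ -> V₂=A₁V₁/A₂=0.0284*2.54/0.0147=4.91 m/s
(b) Bernoulli: P₂-P₁=0.5*rho*(V₁^2-V₂^2)/1000=0.5*1.225*(2.54^2-4.91^2)/1000=-0.01081 kPa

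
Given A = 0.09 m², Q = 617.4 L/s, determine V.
Formula: Q = A V
Substituting knowns: 617.4 = 0.09·V·1000
Solving for V: V = (617.4/1000)/0.09 = 6.86 m/s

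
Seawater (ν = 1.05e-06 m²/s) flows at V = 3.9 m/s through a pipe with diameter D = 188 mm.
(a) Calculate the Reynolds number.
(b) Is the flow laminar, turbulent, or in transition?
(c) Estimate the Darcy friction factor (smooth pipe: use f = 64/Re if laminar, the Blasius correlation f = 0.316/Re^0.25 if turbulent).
(a) Re = V·D/ν = 3.9·0.188/1.05e-06 = 698290
(b) Flow regime: turbulent (Re > 4000)
(c) Friction factor: f = 0.316/Re^0.25 = 0.316/698290^0.25 = 0.01093 (Blasius is strictly valid for Re ≲ 1e5; used here as the smooth-pipe estimate the problem specifies)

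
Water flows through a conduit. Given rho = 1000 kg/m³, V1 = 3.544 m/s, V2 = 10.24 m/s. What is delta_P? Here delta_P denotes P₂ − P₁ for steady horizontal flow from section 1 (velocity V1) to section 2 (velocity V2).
Formula: \Delta P = \frac{1}{2} \rho (V_1^2 - V_2^2)
delta_P = 0.5·1000·(3.544² − 10.24²)/1000 = -46.15 kPa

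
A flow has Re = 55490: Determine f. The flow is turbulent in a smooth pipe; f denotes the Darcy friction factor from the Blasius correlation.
Formula: f = \frac{0.316}{Re^{0.25}}
f = 0.316/55490^0.25 = 0.02059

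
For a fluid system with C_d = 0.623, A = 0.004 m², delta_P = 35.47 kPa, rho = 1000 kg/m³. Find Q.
Formula: Q = C_d A \sqrt{\frac{2 \Delta P}{\rho}}
Q = 0.623·0.004·√(2·(35.47·1000)/1000)·1000 = 20.99 L/s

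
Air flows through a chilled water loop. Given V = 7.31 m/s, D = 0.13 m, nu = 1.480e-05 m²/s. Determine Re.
Formula: Re = \frac{V D}{\nu}
Re = 7.31·0.13/1.480e-05 = 64209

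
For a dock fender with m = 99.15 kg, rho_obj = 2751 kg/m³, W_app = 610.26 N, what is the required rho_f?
Formula: W_{app} = mg\left(1 - \frac{\rho_f}{\rho_{obj}}\right)
Substituting knowns: 610.26 = 99.15·9.81·(1 − rho_f/2751)
Solving for rho_f: rho_f = 2751·(1 − 610.26/(99.15·9.81)) = 1025 kg/m³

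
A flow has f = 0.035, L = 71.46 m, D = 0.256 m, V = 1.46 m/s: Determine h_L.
Formula: h_L = f \frac{L}{D} \frac{V^2}{2g}
h_L = 0.035·(71.46/0.256)·1.46²/(2·9.81) = 1.061 m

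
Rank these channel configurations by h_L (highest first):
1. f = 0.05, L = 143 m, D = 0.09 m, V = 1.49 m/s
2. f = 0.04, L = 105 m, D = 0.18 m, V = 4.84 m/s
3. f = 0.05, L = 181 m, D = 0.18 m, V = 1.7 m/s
Case 1: h_L = 8.99 m
Case 2: h_L = 27.86 m
Case 3: h_L = 7.406 m
Ranking (highest first): 2, 1, 3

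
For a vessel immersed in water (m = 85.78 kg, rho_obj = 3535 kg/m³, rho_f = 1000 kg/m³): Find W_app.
Formula: W_{app} = mg\left(1 - \frac{\rho_f}{\rho_{obj}}\right)
W_app = 85.78·9.81·(1 − 1000/3535) = 603.5 N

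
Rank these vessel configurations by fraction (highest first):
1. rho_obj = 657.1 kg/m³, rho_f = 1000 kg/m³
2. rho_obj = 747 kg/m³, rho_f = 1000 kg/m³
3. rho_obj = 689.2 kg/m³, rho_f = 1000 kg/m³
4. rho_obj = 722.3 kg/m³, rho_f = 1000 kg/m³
Case 1: fraction = 0.6571
Case 2: fraction = 0.747
Case 3: fraction = 0.6892
Case 4: fraction = 0.7223
Ranking (highest first): 2, 4, 3, 1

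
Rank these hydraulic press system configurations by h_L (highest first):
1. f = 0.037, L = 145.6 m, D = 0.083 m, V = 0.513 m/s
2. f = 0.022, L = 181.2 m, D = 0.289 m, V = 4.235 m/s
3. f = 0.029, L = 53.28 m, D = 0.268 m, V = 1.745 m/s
Case 1: h_L = 0.8706 m
Case 2: h_L = 12.61 m
Case 3: h_L = 0.8948 m
Ranking (highest first): 2, 3, 1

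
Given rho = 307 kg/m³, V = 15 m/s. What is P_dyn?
Formula: P_{dyn} = \frac{1}{2} \rho V^2
P_dyn = 0.5·307·15²/1000 = 34.54 kPa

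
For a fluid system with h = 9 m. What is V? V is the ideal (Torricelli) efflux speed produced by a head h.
Formula: V = \sqrt{2 g h}
V = √(2·9.81·9) = 13.29 m/s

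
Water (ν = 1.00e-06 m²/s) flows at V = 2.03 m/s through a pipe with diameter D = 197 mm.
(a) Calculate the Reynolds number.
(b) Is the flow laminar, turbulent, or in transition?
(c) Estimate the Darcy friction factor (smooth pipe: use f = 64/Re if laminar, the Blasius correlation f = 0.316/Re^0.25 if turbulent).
(a) Re = V·D/ν = 2.03·0.197/1.00e-06 = 399910
(b) Flow regime: turbulent (Re > 4000)
(c) Friction factor: f = 0.316/Re^0.25 = 0.316/399910^0.25 = 0.01257 (Blasius is strictly valid for Re ≲ 1e5; used here as the smooth-pipe estimate the problem specifies)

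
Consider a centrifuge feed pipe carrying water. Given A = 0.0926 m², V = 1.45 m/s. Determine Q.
Formula: Q = A V
Q = 0.0926·1.45·1000 = 134.3 L/s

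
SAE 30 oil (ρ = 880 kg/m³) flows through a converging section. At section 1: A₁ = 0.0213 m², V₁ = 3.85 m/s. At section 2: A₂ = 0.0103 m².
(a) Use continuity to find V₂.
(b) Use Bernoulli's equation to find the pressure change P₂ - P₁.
(a) Continuity: A₁V₁=A₂V₂ -> V₂=A₁V₁/A₂=0.0213*3.85/0.0103=7.96 m/s
(b) Bernoulli: P₂-P₁=0.5*rho*(V₁^2-V₂^2)/1000=0.5*880*(3.85^2-7.96^2)/1000=-21.36 kPa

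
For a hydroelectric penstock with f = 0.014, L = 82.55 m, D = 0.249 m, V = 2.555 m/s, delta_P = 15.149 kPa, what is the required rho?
Formula: \Delta P = f \frac{L}{D} \frac{\rho V^2}{2}
Substituting knowns: 15.149 = 0.014·(82.55/0.249)·0.5·rho·2.555²/1000
Solving for rho: rho = (15.149·1000)/(0.014·(82.55/0.249)·0.5·2.555²) = 1000 kg/m³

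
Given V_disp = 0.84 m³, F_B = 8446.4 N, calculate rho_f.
Formula: F_B = \rho_f g V_{disp}
Substituting knowns: 8446.4 = rho_f·9.81·0.84
Solving for rho_f: rho_f = 8446.4/(9.81·0.84) = 1025 kg/m³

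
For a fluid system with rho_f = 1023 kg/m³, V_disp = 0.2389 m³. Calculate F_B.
Formula: F_B = \rho_f g V_{disp}
F_B = 1023·9.81·0.2389 = 2398 N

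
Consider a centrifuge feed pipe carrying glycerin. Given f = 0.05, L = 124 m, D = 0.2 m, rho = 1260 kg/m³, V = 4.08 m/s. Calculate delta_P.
Formula: \Delta P = f \frac{L}{D} \frac{\rho V^2}{2}
delta_P = 0.05·(124/0.2)·0.5·1260·4.08²/1000 = 325.1 kPa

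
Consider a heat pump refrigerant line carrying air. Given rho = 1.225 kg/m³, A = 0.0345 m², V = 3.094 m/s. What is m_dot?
Formula: \dot{m} = \rho A V
m_dot = 1.225·0.0345·3.094 = 0.1308 kg/s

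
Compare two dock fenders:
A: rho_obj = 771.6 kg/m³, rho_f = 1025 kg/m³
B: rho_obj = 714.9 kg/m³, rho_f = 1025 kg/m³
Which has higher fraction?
fraction(A) = 0.7528, fraction(B) = 0.6975. Answer: A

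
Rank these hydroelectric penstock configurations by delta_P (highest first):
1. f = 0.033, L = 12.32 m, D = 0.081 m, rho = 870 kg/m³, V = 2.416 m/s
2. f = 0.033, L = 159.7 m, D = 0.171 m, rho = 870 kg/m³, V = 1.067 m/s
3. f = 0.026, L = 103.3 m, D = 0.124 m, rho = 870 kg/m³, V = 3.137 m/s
Case 1: delta_P = 12.74 kPa
Case 2: delta_P = 15.26 kPa
Case 3: delta_P = 92.72 kPa
Ranking (highest first): 3, 2, 1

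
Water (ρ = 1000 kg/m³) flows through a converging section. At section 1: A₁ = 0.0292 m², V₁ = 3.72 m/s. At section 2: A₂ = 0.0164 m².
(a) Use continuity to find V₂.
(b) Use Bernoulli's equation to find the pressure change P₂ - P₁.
(a) Continuity: A₁V₁=A₂V₂ -> V₂=A₁V₁/A₂=0.0292*3.72/0.0164=6.62 m/s
(b) Bernoulli: P₂-P₁=0.5*rho*(V₁^2-V₂^2)/1000=0.5*1000*(3.72^2-6.62^2)/1000=-14.99 kPa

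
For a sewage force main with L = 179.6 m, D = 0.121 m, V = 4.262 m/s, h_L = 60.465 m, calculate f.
Formula: h_L = f \frac{L}{D} \frac{V^2}{2g}
Substituting knowns: 60.465 = f·(179.6/0.121)·4.262²/(2·9.81)
Solving for f: f = 60.465·2·9.81/((179.6/0.121)·4.262²) = 0.044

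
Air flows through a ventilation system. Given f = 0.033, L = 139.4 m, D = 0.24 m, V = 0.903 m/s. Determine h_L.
Formula: h_L = f \frac{L}{D} \frac{V^2}{2g}
h_L = 0.033·(139.4/0.24)·0.903²/(2·9.81) = 0.7966 m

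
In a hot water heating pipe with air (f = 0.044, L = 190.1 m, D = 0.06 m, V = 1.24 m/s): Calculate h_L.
Formula: h_L = f \frac{L}{D} \frac{V^2}{2g}
h_L = 0.044·(190.1/0.06)·1.24²/(2·9.81) = 10.93 m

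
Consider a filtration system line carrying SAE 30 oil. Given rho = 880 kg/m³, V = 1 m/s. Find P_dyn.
Formula: P_{dyn} = \frac{1}{2} \rho V^2
P_dyn = 0.5·880·1²/1000 = 0.44 kPa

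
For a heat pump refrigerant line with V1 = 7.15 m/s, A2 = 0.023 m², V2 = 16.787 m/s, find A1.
Formula: V_2 = \frac{A_1 V_1}{A_2}
Substituting knowns: 16.787 = A1·7.15/0.023
Solving for A1: A1 = 16.787·0.023/7.15 = 0.054 m²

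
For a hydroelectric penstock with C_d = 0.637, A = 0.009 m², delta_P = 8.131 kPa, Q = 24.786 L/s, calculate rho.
Formula: Q = C_d A \sqrt{\frac{2 \Delta P}{\rho}}
Substituting knowns: 24.786 = 0.637·0.009·√(2·(8.131·1000)/rho)·1000
Solving for rho: rho = 2·(8.131·1000)/((24.786/1000)/(0.637·0.009))² = 870 kg/m³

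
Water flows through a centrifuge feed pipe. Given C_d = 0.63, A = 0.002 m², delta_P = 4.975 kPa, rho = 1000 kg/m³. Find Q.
Formula: Q = C_d A \sqrt{\frac{2 \Delta P}{\rho}}
Q = 0.63·0.002·√(2·(4.975·1000)/1000)·1000 = 3.974 L/s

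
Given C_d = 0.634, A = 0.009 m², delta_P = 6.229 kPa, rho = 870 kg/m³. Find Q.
Formula: Q = C_d A \sqrt{\frac{2 \Delta P}{\rho}}
Q = 0.634·0.009·√(2·(6.229·1000)/870)·1000 = 21.59 L/s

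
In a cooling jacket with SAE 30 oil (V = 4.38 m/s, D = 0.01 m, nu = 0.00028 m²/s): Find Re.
Formula: Re = \frac{V D}{\nu}
Re = 4.38·0.01/0.00028 = 156.4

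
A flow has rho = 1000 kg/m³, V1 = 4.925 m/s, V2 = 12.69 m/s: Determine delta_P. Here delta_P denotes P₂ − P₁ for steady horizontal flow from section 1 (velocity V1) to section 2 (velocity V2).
Formula: \Delta P = \frac{1}{2} \rho (V_1^2 - V_2^2)
delta_P = 0.5·1000·(4.925² − 12.69²)/1000 = -68.39 kPa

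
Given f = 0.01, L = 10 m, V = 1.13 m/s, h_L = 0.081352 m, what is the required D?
Formula: h_L = f \frac{L}{D} \frac{V^2}{2g}
Substituting knowns: 0.081352 = 0.01·(10/D)·1.13²/(2·9.81)
Solving for D: D = 0.01·10·1.13²/(2·9.81·0.081352) = 0.08 m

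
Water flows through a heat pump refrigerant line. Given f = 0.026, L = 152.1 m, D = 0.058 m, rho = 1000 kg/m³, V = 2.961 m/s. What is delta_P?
Formula: \Delta P = f \frac{L}{D} \frac{\rho V^2}{2}
delta_P = 0.026·(152.1/0.058)·0.5·1000·2.961²/1000 = 298.9 kPa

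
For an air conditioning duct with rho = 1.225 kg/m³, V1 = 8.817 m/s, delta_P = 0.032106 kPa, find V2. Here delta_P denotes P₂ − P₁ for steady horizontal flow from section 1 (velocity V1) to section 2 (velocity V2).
Formula: \Delta P = \frac{1}{2} \rho (V_1^2 - V_2^2)
Substituting knowns: 0.032106 = 0.5·1.225·(8.817² − V2²)/1000
Solving for V2: V2 = √(8.817² − 2·(0.032106·1000)/1.225) = 5.032 m/s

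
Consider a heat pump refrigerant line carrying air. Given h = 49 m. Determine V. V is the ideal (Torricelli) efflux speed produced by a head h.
Formula: V = \sqrt{2 g h}
V = √(2·9.81·49) = 31.01 m/s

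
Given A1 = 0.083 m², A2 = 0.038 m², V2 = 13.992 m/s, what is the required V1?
Formula: V_2 = \frac{A_1 V_1}{A_2}
Substituting knowns: 13.992 = 0.083·V1/0.038
Solving for V1: V1 = 13.992·0.038/0.083 = 6.406 m/s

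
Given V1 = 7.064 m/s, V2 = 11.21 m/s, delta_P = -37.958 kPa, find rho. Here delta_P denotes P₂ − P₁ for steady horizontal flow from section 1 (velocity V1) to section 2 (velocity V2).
Formula: \Delta P = \frac{1}{2} \rho (V_1^2 - V_2^2)
Substituting knowns: -37.958 = 0.5·rho·(7.064² − 11.21²)/1000
Solving for rho: rho = 2·(-37.958·1000)/(7.064² − 11.21²) = 1002 kg/m³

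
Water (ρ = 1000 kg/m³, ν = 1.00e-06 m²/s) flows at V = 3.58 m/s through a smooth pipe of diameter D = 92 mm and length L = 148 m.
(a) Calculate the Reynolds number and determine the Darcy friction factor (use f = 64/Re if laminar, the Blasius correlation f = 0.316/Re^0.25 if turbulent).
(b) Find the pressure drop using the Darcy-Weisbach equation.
(a) Re = V·D/ν = 3.58·0.092/1.00e-06 = 329360 → turbulent (Re > 4000); f = 0.316/Re^0.25 = 0.316/329360^0.25 = 0.013191 (Blasius is strictly valid for Re ≲ 1e5; used here as the smooth-pipe estimate the problem specifies)
(b) Darcy-Weisbach: ΔP = f·(L/D)·½ρV²/1000 = 0.013191·(148/0.092)·½·1000·3.58²/1000 = 136 kPa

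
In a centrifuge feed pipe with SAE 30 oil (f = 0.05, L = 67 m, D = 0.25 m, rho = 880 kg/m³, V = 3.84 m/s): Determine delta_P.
Formula: \Delta P = f \frac{L}{D} \frac{\rho V^2}{2}
delta_P = 0.05·(67/0.25)·0.5·880·3.84²/1000 = 86.94 kPa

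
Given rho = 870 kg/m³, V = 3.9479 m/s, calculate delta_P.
Formula: V = \sqrt{\frac{2 \Delta P}{\rho}}
Substituting knowns: 3.9479 = √(2·(delta_P·1000)/870)
Solving for delta_P: delta_P = 3.9479²·870/2/1000 = 6.78 kPa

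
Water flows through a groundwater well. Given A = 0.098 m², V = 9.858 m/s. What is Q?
Formula: Q = A V
Q = 0.098·9.858·1000 = 966.1 L/s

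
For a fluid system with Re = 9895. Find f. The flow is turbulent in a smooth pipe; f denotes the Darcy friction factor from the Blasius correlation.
Formula: f = \frac{0.316}{Re^{0.25}}
f = 0.316/9895^0.25 = 0.03168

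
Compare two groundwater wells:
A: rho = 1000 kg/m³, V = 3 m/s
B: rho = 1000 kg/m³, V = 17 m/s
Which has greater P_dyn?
P_dyn(A) = 4.5 kPa, P_dyn(B) = 144.5 kPa. Answer: B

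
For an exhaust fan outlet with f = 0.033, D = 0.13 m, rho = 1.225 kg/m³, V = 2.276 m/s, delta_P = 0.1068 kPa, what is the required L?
Formula: \Delta P = f \frac{L}{D} \frac{\rho V^2}{2}
Substituting knowns: 0.1068 = 0.033·(L/0.13)·0.5·1.225·2.276²/1000
Solving for L: L = (0.1068·1000)·0.13/(0.033·0.5·1.225·2.276²) = 132.6 m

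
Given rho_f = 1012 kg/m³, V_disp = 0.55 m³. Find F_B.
Formula: F_B = \rho_f g V_{disp}
F_B = 1012·9.81·0.55 = 5460 N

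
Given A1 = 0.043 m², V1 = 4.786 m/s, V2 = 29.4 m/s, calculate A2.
Formula: V_2 = \frac{A_1 V_1}{A_2}
Substituting knowns: 29.4 = 0.043·4.786/A2
Solving for A2: A2 = 0.043·4.786/29.4 = 0.007 m²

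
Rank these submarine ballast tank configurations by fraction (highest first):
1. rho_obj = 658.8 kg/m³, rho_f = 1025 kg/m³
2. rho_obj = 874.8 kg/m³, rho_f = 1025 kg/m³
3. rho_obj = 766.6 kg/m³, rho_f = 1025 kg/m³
Case 1: fraction = 0.6427
Case 2: fraction = 0.8535
Case 3: fraction = 0.7479
Ranking (highest first): 2, 3, 1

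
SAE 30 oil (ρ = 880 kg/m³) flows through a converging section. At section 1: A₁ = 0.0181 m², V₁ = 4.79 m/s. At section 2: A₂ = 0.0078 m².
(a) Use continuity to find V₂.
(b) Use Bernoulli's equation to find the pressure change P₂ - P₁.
(a) Continuity: A₁V₁=A₂V₂ -> V₂=A₁V₁/A₂=0.0181*4.79/0.0078=11.12 m/s
(b) Bernoulli: P₂-P₁=0.5*rho*(V₁^2-V₂^2)/1000=0.5*880*(4.79^2-11.12^2)/1000=-44.31 kPa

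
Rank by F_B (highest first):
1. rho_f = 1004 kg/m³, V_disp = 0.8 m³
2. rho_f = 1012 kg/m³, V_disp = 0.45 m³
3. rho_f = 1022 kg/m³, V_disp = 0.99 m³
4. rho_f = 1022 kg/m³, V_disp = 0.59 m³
Case 1: F_B = 7879 N
Case 2: F_B = 4467 N
Case 3: F_B = 9926 N
Case 4: F_B = 5915 N
Ranking (highest first): 3, 1, 4, 2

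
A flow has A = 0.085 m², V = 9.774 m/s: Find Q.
Formula: Q = A V
Q = 0.085·9.774·1000 = 830.8 L/s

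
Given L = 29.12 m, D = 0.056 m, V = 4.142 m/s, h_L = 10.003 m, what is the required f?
Formula: h_L = f \frac{L}{D} \frac{V^2}{2g}
Substituting knowns: 10.003 = f·(29.12/0.056)·4.142²/(2·9.81)
Solving for f: f = 10.003·2·9.81/((29.12/0.056)·4.142²) = 0.022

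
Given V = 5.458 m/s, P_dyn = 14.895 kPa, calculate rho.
Formula: P_{dyn} = \frac{1}{2} \rho V^2
Substituting knowns: 14.895 = 0.5·rho·5.458²/1000
Solving for rho: rho = 2·(14.895·1000)/5.458² = 1000 kg/m³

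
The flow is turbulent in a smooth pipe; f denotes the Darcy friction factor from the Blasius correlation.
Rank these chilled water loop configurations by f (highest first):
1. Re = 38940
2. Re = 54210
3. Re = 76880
Case 1: f = 0.0225
Case 2: f = 0.02071
Case 3: f = 0.01898
Ranking (highest first): 1, 2, 3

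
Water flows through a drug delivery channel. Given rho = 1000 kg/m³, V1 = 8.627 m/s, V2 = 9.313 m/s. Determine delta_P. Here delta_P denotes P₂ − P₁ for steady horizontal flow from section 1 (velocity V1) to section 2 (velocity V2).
Formula: \Delta P = \frac{1}{2} \rho (V_1^2 - V_2^2)
delta_P = 0.5·1000·(8.627² − 9.313²)/1000 = -6.153 kPa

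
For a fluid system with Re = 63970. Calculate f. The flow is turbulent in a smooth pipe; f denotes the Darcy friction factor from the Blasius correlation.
Formula: f = \frac{0.316}{Re^{0.25}}
f = 0.316/63970^0.25 = 0.01987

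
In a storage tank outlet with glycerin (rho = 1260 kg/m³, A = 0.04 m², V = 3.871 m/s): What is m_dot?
Formula: \dot{m} = \rho A V
m_dot = 1260·0.04·3.871 = 195.1 kg/s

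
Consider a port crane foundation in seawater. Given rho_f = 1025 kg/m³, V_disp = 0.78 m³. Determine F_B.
Formula: F_B = \rho_f g V_{disp}
F_B = 1025·9.81·0.78 = 7843 N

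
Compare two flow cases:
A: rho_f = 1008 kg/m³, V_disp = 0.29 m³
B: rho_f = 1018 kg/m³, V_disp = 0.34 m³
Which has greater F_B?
F_B(A) = 2868 N, F_B(B) = 3395 N. Answer: B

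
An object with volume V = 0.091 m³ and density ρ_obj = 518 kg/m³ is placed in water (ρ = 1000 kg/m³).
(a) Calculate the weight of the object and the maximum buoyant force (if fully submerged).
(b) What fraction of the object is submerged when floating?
(a) W=rho_obj*g*V=518*9.81*0.091=462.4 N; F_B(max)=rho*g*V=1000*9.81*0.091=892.7 N
(b) Floating fraction=rho_obj/rho=518/1000=0.518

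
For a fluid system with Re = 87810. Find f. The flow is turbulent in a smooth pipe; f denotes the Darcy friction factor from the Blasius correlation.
Formula: f = \frac{0.316}{Re^{0.25}}
f = 0.316/87810^0.25 = 0.01836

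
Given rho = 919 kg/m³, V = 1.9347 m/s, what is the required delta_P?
Formula: V = \sqrt{\frac{2 \Delta P}{\rho}}
Substituting knowns: 1.9347 = √(2·(delta_P·1000)/919)
Solving for delta_P: delta_P = 1.9347²·919/2/1000 = 1.72 kPa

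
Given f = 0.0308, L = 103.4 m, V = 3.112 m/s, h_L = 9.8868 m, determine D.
Formula: h_L = f \frac{L}{D} \frac{V^2}{2g}
Substituting knowns: 9.8868 = 0.0308·(103.4/D)·3.112²/(2·9.81)
Solving for D: D = 0.0308·103.4·3.112²/(2·9.81·9.8868) = 0.159 m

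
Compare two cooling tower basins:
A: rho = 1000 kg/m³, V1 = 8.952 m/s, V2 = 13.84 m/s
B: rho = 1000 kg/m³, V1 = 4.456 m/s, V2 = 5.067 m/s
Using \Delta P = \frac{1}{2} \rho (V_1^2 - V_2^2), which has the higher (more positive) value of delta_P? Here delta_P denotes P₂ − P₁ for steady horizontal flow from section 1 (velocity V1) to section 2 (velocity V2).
delta_P(A) = -55.7 kPa, delta_P(B) = -2.909 kPa. Answer: B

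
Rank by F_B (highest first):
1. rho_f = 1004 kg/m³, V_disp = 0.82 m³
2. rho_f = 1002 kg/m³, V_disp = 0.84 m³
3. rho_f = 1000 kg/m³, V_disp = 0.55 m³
Case 1: F_B = 8076 N
Case 2: F_B = 8257 N
Case 3: F_B = 5396 N
Ranking (highest first): 2, 1, 3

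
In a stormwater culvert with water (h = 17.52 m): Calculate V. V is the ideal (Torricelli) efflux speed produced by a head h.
Formula: V = \sqrt{2 g h}
V = √(2·9.81·17.52) = 18.54 m/s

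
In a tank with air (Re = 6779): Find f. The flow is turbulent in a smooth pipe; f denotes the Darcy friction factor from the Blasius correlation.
Formula: f = \frac{0.316}{Re^{0.25}}
f = 0.316/6779^0.25 = 0.03483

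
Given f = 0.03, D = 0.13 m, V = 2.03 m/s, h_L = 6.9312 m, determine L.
Formula: h_L = f \frac{L}{D} \frac{V^2}{2g}
Substituting knowns: 6.9312 = 0.03·(L/0.13)·2.03²/(2·9.81)
Solving for L: L = 6.9312·2·9.81·0.13/(0.03·2.03²) = 143 m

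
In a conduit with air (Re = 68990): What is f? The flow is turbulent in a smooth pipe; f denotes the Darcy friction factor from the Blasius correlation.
Formula: f = \frac{0.316}{Re^{0.25}}
f = 0.316/68990^0.25 = 0.0195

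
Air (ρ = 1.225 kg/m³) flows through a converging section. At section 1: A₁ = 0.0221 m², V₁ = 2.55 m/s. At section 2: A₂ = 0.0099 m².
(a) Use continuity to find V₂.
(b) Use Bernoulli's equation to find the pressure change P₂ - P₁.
(a) Continuity: A₁V₁=A₂V₂ -> V₂=A₁V₁/A₂=0.0221*2.55/0.0099=5.69 m/s
(b) Bernoulli: P₂-P₁=0.5*rho*(V₁^2-V₂^2)/1000=0.5*1.225*(2.55^2-5.69^2)/1000=-0.01585 kPa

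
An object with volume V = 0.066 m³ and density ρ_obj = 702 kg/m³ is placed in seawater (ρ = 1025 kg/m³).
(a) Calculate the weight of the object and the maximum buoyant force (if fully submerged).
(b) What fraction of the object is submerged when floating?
(a) W=rho_obj*g*V=702*9.81*0.066=454.5 N; F_B(max)=rho*g*V=1025*9.81*0.066=663.6 N
(b) Floating fraction=rho_obj/rho=702/1025=0.685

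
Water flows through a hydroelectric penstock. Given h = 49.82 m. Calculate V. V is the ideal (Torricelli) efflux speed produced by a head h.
Formula: V = \sqrt{2 g h}
V = √(2·9.81·49.82) = 31.26 m/s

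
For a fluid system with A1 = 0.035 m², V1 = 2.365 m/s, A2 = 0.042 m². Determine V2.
Formula: V_2 = \frac{A_1 V_1}{A_2}
V2 = 0.035·2.365/0.042 = 1.971 m/s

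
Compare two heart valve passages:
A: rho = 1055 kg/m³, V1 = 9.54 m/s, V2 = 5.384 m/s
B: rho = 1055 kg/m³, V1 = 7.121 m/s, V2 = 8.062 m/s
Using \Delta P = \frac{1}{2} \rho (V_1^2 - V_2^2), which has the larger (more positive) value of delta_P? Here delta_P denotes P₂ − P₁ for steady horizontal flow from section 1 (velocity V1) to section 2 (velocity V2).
delta_P(A) = 32.72 kPa, delta_P(B) = -7.536 kPa. Answer: A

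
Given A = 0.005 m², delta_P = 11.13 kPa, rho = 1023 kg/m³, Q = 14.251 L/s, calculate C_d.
Formula: Q = C_d A \sqrt{\frac{2 \Delta P}{\rho}}
Substituting knowns: 14.251 = C_d·0.005·√(2·(11.13·1000)/1023)·1000
Solving for C_d: C_d = (14.251/1000)/(0.005·√(2·(11.13·1000)/1023)) = 0.611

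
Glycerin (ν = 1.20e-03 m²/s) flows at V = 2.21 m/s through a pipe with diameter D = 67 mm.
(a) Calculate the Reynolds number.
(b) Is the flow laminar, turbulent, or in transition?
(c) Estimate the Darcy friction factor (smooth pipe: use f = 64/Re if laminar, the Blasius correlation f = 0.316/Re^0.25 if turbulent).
(a) Re = V·D/ν = 2.21·0.067/1.20e-03 = 123.39
(b) Flow regime: laminar (Re < 2300)
(c) Friction factor: f = 64/Re = 64/123.39 = 0.5187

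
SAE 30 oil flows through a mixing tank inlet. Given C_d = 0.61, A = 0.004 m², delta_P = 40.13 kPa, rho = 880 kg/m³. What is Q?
Formula: Q = C_d A \sqrt{\frac{2 \Delta P}{\rho}}
Q = 0.61·0.004·√(2·(40.13·1000)/880)·1000 = 23.3 L/s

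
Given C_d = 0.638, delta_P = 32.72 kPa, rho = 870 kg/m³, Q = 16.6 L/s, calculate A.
Formula: Q = C_d A \sqrt{\frac{2 \Delta P}{\rho}}
Substituting knowns: 16.6 = 0.638·A·√(2·(32.72·1000)/870)·1000
Solving for A: A = (16.6/1000)/(0.638·√(2·(32.72·1000)/870)) = 0.003 m²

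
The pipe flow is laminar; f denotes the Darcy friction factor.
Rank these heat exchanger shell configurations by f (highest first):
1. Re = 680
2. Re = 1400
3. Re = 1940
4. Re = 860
Case 1: f = 0.09412
Case 2: f = 0.04571
Case 3: f = 0.03299
Case 4: f = 0.07442
Ranking (highest first): 1, 4, 2, 3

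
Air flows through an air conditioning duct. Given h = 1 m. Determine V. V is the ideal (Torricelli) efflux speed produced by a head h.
Formula: V = \sqrt{2 g h}
V = √(2·9.81·1) = 4.429 m/s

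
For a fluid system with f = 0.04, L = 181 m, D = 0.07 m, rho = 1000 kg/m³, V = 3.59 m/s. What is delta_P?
Formula: \Delta P = f \frac{L}{D} \frac{\rho V^2}{2}
delta_P = 0.04·(181/0.07)·0.5·1000·3.59²/1000 = 666.5 kPa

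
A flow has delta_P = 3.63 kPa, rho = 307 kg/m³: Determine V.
Formula: V = \sqrt{\frac{2 \Delta P}{\rho}}
V = √(2·(3.63·1000)/307) = 4.863 m/s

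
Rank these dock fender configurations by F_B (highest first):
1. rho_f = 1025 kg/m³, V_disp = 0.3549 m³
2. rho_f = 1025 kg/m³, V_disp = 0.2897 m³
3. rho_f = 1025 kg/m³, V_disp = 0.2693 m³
Case 1: F_B = 3569 N
Case 2: F_B = 2913 N
Case 3: F_B = 2708 N
Ranking (highest first): 1, 2, 3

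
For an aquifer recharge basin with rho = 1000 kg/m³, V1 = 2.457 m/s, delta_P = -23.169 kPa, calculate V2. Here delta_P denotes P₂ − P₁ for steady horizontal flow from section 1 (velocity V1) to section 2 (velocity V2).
Formula: \Delta P = \frac{1}{2} \rho (V_1^2 - V_2^2)
Substituting knowns: -23.169 = 0.5·1000·(2.457² − V2²)/1000
Solving for V2: V2 = √(2.457² − 2·(-23.169·1000)/1000) = 7.237 m/s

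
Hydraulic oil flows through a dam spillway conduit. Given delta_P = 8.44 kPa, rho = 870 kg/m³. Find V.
Formula: V = \sqrt{\frac{2 \Delta P}{\rho}}
V = √(2·(8.44·1000)/870) = 4.405 m/s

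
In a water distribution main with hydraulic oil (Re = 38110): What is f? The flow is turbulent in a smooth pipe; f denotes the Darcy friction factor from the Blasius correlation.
Formula: f = \frac{0.316}{Re^{0.25}}
f = 0.316/38110^0.25 = 0.02262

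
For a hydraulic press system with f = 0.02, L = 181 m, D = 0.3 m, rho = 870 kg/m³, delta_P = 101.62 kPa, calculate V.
Formula: \Delta P = f \frac{L}{D} \frac{\rho V^2}{2}
Substituting knowns: 101.62 = 0.02·(181/0.3)·0.5·870·V²/1000
Solving for V: V = √((101.62·1000)/(0.02·(181/0.3)·0.5·870)) = 4.4 m/s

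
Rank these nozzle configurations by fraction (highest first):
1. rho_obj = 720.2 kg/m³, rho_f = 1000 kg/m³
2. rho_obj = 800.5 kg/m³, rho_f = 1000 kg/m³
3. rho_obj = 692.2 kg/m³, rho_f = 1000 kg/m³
Case 1: fraction = 0.7202
Case 2: fraction = 0.8005
Case 3: fraction = 0.6922
Ranking (highest first): 2, 1, 3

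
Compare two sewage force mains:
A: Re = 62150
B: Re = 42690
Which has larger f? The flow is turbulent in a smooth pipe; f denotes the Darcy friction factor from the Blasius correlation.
f(A) = 0.02001, f(B) = 0.02198. Answer: B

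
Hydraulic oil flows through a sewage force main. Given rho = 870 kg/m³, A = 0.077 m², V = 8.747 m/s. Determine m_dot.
Formula: \dot{m} = \rho A V
m_dot = 870·0.077·8.747 = 586 kg/s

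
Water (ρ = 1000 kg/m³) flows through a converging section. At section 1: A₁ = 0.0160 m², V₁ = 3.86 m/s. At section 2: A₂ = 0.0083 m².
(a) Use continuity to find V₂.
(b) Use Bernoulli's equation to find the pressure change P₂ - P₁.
(a) Continuity: A₁V₁=A₂V₂ -> V₂=A₁V₁/A₂=0.0160*3.86/0.0083=7.44 m/s
(b) Bernoulli: P₂-P₁=0.5*rho*(V₁^2-V₂^2)/1000=0.5*1000*(3.86^2-7.44^2)/1000=-20.23 kPa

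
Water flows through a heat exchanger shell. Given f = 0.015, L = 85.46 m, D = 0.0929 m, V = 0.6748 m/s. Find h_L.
Formula: h_L = f \frac{L}{D} \frac{V^2}{2g}
h_L = 0.015·(85.46/0.0929)·0.6748²/(2·9.81) = 0.3203 m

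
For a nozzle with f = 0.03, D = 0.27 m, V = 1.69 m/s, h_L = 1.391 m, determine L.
Formula: h_L = f \frac{L}{D} \frac{V^2}{2g}
Substituting knowns: 1.391 = 0.03·(L/0.27)·1.69²/(2·9.81)
Solving for L: L = 1.391·2·9.81·0.27/(0.03·1.69²) = 86 m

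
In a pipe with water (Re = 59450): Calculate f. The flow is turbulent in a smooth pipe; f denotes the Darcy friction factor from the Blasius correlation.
Formula: f = \frac{0.316}{Re^{0.25}}
f = 0.316/59450^0.25 = 0.02024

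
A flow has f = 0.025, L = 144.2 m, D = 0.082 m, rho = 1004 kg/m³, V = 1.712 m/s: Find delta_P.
Formula: \Delta P = f \frac{L}{D} \frac{\rho V^2}{2}
delta_P = 0.025·(144.2/0.082)·0.5·1004·1.712²/1000 = 64.68 kPa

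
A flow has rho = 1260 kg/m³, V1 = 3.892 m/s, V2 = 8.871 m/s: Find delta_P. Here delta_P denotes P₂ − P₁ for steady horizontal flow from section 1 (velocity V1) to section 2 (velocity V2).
Formula: \Delta P = \frac{1}{2} \rho (V_1^2 - V_2^2)
delta_P = 0.5·1260·(3.892² − 8.871²)/1000 = -40.03 kPa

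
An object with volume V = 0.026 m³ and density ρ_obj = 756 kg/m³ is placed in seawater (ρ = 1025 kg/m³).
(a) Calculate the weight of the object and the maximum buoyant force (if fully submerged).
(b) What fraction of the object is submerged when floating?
(a) W=rho_obj*g*V=756*9.81*0.026=192.8 N; F_B(max)=rho*g*V=1025*9.81*0.026=261.4 N
(b) Floating fraction=rho_obj/rho=756/1025=0.738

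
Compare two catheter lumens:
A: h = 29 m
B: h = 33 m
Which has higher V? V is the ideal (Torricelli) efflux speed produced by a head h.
V(A) = 23.85 m/s, V(B) = 25.45 m/s. Answer: B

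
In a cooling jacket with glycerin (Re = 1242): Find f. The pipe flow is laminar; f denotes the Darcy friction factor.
Formula: f = \frac{64}{Re}
f = 64/1242 = 0.05153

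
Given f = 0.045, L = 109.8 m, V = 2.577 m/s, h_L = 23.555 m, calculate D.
Formula: h_L = f \frac{L}{D} \frac{V^2}{2g}
Substituting knowns: 23.555 = 0.045·(109.8/D)·2.577²/(2·9.81)
Solving for D: D = 0.045·109.8·2.577²/(2·9.81·23.555) = 0.071 m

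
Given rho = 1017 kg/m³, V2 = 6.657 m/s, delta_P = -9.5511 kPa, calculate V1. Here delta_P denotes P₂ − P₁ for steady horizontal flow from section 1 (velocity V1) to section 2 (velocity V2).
Formula: \Delta P = \frac{1}{2} \rho (V_1^2 - V_2^2)
Substituting knowns: -9.5511 = 0.5·1017·(V1² − 6.657²)/1000
Solving for V1: V1 = √(6.657² + 2·(-9.5511·1000)/1017) = 5.053 m/s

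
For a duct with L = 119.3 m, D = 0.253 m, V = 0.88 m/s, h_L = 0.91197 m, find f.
Formula: h_L = f \frac{L}{D} \frac{V^2}{2g}
Substituting knowns: 0.91197 = f·(119.3/0.253)·0.88²/(2·9.81)
Solving for f: f = 0.91197·2·9.81/((119.3/0.253)·0.88²) = 0.049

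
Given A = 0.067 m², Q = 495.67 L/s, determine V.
Formula: Q = A V
Substituting knowns: 495.67 = 0.067·V·1000
Solving for V: V = (495.67/1000)/0.067 = 7.398 m/s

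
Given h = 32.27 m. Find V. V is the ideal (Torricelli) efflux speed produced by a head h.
Formula: V = \sqrt{2 g h}
V = √(2·9.81·32.27) = 25.16 m/s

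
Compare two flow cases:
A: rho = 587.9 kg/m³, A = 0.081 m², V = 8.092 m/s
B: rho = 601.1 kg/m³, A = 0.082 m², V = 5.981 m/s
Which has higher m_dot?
m_dot(A) = 385.3 kg/s, m_dot(B) = 294.8 kg/s. Answer: A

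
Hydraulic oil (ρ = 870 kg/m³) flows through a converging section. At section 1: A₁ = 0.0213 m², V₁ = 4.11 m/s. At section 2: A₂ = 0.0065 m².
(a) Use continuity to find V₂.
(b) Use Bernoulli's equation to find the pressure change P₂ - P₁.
(a) Continuity: A₁V₁=A₂V₂ -> V₂=A₁V₁/A₂=0.0213*4.11/0.0065=13.47 m/s
(b) Bernoulli: P₂-P₁=0.5*rho*(V₁^2-V₂^2)/1000=0.5*870*(4.11^2-13.47^2)/1000=-71.58 kPa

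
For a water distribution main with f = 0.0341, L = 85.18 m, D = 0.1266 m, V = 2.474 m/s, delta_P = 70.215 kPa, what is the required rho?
Formula: \Delta P = f \frac{L}{D} \frac{\rho V^2}{2}
Substituting knowns: 70.215 = 0.0341·(85.18/0.1266)·0.5·rho·2.474²/1000
Solving for rho: rho = (70.215·1000)/(0.0341·(85.18/0.1266)·0.5·2.474²) = 1000 kg/m³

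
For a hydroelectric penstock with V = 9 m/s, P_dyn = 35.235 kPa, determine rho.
Formula: P_{dyn} = \frac{1}{2} \rho V^2
Substituting knowns: 35.235 = 0.5·rho·9²/1000
Solving for rho: rho = 2·(35.235·1000)/9² = 870 kg/m³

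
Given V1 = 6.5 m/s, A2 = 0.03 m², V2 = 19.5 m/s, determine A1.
Formula: V_2 = \frac{A_1 V_1}{A_2}
Substituting knowns: 19.5 = A1·6.5/0.03
Solving for A1: A1 = 19.5·0.03/6.5 = 0.09 m²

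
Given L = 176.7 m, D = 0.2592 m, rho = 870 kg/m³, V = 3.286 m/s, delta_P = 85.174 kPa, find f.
Formula: \Delta P = f \frac{L}{D} \frac{\rho V^2}{2}
Substituting knowns: 85.174 = f·(176.7/0.2592)·0.5·870·3.286²/1000
Solving for f: f = (85.174·1000)/((176.7/0.2592)·0.5·870·3.286²) = 0.0266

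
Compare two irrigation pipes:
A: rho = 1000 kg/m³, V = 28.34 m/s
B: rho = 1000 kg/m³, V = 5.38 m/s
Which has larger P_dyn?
P_dyn(A) = 401.6 kPa, P_dyn(B) = 14.47 kPa. Answer: A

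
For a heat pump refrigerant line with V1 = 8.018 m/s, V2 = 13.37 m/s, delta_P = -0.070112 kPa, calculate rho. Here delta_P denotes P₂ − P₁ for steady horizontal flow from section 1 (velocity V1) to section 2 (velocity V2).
Formula: \Delta P = \frac{1}{2} \rho (V_1^2 - V_2^2)
Substituting knowns: -0.070112 = 0.5·rho·(8.018² − 13.37²)/1000
Solving for rho: rho = 2·(-0.070112·1000)/(8.018² − 13.37²) = 1.225 kg/m³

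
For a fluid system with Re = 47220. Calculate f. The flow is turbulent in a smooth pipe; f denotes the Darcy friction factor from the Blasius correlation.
Formula: f = \frac{0.316}{Re^{0.25}}
f = 0.316/47220^0.25 = 0.02144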